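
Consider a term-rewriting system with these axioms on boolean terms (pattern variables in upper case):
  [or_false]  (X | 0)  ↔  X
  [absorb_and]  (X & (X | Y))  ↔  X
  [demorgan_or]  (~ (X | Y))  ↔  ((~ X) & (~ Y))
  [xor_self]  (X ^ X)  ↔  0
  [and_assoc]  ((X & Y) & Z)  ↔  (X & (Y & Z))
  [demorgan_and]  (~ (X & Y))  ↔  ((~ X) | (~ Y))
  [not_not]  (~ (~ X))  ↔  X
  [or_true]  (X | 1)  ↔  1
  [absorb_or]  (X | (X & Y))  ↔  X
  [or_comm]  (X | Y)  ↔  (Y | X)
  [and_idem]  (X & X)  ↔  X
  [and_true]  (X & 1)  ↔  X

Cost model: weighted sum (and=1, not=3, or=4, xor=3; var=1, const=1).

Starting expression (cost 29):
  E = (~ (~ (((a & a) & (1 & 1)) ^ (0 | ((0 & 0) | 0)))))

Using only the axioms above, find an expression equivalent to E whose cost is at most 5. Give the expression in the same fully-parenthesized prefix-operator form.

(a ^ 0)   [cost 5]

1. [not_not →] (~ (~ (((a & a) & (1 & 1)) ^ (0 | ((0 & 0) | 0)))))  →  (((a & a) & (1 & 1)) ^ (0 | ((0 & 0) | 0)))
2. [and_idem →] (1 & 1)  →  1;  E = (((a & a) & 1) ^ (0 | ((0 & 0) | 0)))
3. [and_idem →] (0 & 0)  →  0;  E = (((a & a) & 1) ^ (0 | (0 | 0)))
4. [and_true →] ((a & a) & 1)  →  (a & a);  E = ((a & a) ^ (0 | (0 | 0)))
5. [or_false →] (0 | 0)  →  0;  E = ((a & a) ^ (0 | 0))
6. [and_idem →] (a & a)  →  a;  E = (a ^ (0 | 0))
7. [or_false →] (0 | 0)  →  0;  cost 5 ≤ 5, done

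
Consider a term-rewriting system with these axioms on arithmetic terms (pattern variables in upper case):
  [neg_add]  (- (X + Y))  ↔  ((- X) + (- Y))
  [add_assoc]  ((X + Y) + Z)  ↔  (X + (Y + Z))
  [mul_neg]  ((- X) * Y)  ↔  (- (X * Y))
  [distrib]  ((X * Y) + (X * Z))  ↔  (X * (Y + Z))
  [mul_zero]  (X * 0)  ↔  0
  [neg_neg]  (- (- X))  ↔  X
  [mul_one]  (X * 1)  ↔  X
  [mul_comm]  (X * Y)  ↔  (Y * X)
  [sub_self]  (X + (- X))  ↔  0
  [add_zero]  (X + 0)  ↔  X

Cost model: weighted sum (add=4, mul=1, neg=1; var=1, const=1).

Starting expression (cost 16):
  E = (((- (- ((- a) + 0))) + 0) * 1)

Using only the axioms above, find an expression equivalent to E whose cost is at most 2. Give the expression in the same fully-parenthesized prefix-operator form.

(- a)   [cost 2]

1. [add_zero →] ((- a) + 0)  →  (- a);  E = (((- (- (- a))) + 0) * 1)
2. [add_zero →] ((- (- (- a))) + 0)  →  (- (- (- a)));  E = ((- (- (- a))) * 1)
3. [neg_neg →] (- (- (- a)))  →  (- a);  E = ((- a) * 1)
4. [mul_one →] ((- a) * 1)  →  (- a);  cost 2 ≤ 2, done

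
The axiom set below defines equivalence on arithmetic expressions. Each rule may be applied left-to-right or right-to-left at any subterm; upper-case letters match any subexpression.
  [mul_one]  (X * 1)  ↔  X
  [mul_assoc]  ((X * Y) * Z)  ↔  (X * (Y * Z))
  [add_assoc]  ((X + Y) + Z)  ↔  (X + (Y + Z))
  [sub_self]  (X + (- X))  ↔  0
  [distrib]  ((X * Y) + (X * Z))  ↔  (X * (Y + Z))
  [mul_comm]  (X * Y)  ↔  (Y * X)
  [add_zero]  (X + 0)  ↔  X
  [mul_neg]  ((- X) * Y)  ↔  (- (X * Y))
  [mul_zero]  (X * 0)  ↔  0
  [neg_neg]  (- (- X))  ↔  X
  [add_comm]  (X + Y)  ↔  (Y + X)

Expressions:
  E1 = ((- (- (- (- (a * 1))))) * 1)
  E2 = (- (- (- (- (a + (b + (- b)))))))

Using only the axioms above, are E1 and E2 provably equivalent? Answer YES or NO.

step 1: mul_one (→) rewrites ((- (- (- (- (a * 1))))) * 1) into (- (- (- (- (a * 1)))))
step 2: neg_neg (→) rewrites (- (- (- (- (a * 1))))) into (- (- (a * 1)))
step 3: mul_one (→) rewrites (a * 1) into a, now (- (- a))
step 4: add_zero (←) rewrites a into (a + 0), now (- (- (a + 0)))
step 5: neg_neg (←) rewrites (- (a + 0)) into (- (- (- (a + 0)))), now (- (- (- (- (a + 0)))))
step 6: sub_self (←) rewrites 0 into (b + (- b)), which is E2

YES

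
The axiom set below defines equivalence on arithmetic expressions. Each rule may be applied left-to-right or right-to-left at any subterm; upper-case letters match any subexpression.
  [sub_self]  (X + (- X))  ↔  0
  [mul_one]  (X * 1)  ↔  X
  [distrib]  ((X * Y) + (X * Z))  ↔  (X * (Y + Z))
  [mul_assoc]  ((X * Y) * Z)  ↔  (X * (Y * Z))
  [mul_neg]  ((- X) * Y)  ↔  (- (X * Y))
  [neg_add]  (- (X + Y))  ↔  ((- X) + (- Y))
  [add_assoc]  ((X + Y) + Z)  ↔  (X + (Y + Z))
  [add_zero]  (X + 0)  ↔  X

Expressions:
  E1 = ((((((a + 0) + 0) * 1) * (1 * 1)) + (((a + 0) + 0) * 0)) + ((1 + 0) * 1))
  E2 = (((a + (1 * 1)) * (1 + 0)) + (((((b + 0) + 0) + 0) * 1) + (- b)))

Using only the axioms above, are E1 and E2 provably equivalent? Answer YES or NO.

(1) (((a + 0) + 0) * 1)  =[mul_one →]=  ((a + 0) + 0)    ⊢ (((((a + 0) + 0) * (1 * 1)) + (((a + 0) + 0) * 0)) + ((1 + 0) * 1))
(2) ((((a + 0) + 0) * (1 * 1)) + (((a + 0) + 0) * 0))  =[distrib →]=  (((a + 0) + 0) * ((1 * 1) + 0))    ⊢ ((((a + 0) + 0) * ((1 * 1) + 0)) + ((1 + 0) * 1))
(3) ((a + 0) + 0)  =[add_zero →]=  (a + 0)    ⊢ (((a + 0) * ((1 * 1) + 0)) + ((1 + 0) * 1))
(4) ((1 * 1) + 0)  =[add_zero →]=  (1 * 1)    ⊢ (((a + 0) * (1 * 1)) + ((1 + 0) * 1))
(5) (1 * 1)  =[mul_one →]=  1    ⊢ (((a + 0) * 1) + ((1 + 0) * 1))
(6) ((a + 0) * 1)  =[mul_one →]=  (a + 0)    ⊢ ((a + 0) + ((1 + 0) * 1))
(7) (a + 0)  =[add_zero →]=  a    ⊢ (a + ((1 + 0) * 1))
(8) (1 + 0)  =[add_zero →]=  1    ⊢ (a + (1 * 1))
(9) (1 * 1)  =[mul_one →]=  1    ⊢ (a + 1)
(10) (a + 1)  =[add_zero ←]=  ((a + 1) + 0)
(11) (a + 1)  =[mul_one ←]=  ((a + 1) * 1)    ⊢ (((a + 1) * 1) + 0)
(12) 1  =[mul_one ←]=  (1 * 1)    ⊢ (((a + (1 * 1)) * 1) + 0)
(13) 0  =[sub_self ←]=  (b + (- b))    ⊢ (((a + (1 * 1)) * 1) + (b + (- b)))
(14) b  =[add_zero ←]=  (b + 0)    ⊢ (((a + (1 * 1)) * 1) + ((b + 0) + (- b)))
(15) b  =[add_zero ←]=  (b + 0)    ⊢ (((a + (1 * 1)) * 1) + (((b + 0) + 0) + (- b)))
(16) b  =[add_zero ←]=  (b + 0)    ⊢ (((a + (1 * 1)) * 1) + ((((b + 0) + 0) + 0) + (- b)))
(17) 1  =[add_zero ←]=  (1 + 0)    ⊢ (((a + (1 * 1)) * (1 + 0)) + ((((b + 0) + 0) + 0) + (- b)))
(18) (((b + 0) + 0) + 0)  =[mul_one ←]=  ((((b + 0) + 0) + 0) * 1)    ⊢ E2

YES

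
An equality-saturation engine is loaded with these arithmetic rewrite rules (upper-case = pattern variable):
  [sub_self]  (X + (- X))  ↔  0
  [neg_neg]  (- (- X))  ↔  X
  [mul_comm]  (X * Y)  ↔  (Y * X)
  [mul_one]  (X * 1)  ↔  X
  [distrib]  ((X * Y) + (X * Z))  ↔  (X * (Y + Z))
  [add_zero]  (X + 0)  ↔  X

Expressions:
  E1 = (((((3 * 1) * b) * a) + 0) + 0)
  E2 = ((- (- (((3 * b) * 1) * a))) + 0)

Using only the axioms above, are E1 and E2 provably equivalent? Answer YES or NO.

YES

1. [add_zero →] ((((3 * 1) * b) * a) + 0)  →  (((3 * 1) * b) * a);  E1 = ((((3 * 1) * b) * a) + 0)
2. [add_zero →] ((((3 * 1) * b) * a) + 0)  →  (((3 * 1) * b) * a)
3. [mul_one →] (3 * 1)  →  3;  E1 = ((3 * b) * a)
4. [mul_comm →] ((3 * b) * a)  →  (a * (3 * b))
5. [mul_one ←] (3 * b)  →  ((3 * b) * 1);  E1 = (a * ((3 * b) * 1))
6. [add_zero ←] (a * ((3 * b) * 1))  →  ((a * ((3 * b) * 1)) + 0)
7. [mul_comm →] (a * ((3 * b) * 1))  →  (((3 * b) * 1) * a);  E1 = ((((3 * b) * 1) * a) + 0)
8. [neg_neg ←] (((3 * b) * 1) * a)  →  (- (- (((3 * b) * 1) * a)));  this is E2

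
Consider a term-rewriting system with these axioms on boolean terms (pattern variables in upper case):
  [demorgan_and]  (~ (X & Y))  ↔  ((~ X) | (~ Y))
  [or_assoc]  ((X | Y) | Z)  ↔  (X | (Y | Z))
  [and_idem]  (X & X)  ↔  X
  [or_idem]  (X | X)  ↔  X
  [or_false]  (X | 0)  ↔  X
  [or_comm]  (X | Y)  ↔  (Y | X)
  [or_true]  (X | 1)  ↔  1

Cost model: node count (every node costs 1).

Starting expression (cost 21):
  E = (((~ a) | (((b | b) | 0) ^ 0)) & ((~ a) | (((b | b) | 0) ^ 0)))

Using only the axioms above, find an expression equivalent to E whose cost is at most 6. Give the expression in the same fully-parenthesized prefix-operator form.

((~ a) | (b ^ 0))   [cost 6]

1. [and_idem →] (((~ a) | (((b | b) | 0) ^ 0)) & ((~ a) | (((b | b) | 0) ^ 0)))  →  ((~ a) | (((b | b) | 0) ^ 0))
2. [or_false →] ((b | b) | 0)  →  (b | b);  E = ((~ a) | ((b | b) ^ 0))
3. [or_idem →] (b | b)  →  b;  cost 6 ≤ 6, done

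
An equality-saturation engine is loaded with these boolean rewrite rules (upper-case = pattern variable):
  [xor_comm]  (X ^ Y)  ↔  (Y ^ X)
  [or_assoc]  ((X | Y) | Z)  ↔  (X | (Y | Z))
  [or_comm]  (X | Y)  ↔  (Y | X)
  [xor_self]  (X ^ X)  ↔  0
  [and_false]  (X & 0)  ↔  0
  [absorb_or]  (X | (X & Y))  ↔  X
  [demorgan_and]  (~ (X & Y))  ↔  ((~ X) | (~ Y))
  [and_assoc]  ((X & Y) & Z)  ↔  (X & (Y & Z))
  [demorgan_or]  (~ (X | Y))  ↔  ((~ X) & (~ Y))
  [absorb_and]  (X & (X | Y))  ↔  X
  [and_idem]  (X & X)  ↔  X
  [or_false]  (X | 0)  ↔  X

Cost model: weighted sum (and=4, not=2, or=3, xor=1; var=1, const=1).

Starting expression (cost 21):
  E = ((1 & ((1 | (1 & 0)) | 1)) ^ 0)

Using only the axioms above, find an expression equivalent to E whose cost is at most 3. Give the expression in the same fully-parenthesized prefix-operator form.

1. [absorb_or →] (1 | (1 & 0))  →  1;  E = ((1 & (1 | 1)) ^ 0)
2. [xor_comm →] ((1 & (1 | 1)) ^ 0)  →  (0 ^ (1 & (1 | 1)))
3. [absorb_and →] (1 & (1 | 1))  →  1;  cost 3 ≤ 3, done

(0 ^ 1)   [cost 3]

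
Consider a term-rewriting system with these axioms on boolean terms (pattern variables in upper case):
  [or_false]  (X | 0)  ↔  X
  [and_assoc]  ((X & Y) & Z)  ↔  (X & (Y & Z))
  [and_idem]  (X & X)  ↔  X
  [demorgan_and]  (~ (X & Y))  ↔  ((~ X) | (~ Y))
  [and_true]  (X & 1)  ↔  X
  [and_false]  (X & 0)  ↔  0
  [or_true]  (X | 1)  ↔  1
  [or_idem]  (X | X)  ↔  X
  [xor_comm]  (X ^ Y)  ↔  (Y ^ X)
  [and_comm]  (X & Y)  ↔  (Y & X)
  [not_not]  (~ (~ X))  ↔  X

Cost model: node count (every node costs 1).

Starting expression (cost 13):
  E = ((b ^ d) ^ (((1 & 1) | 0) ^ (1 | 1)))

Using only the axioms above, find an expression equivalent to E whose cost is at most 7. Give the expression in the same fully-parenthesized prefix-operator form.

1. [and_idem →] (1 & 1)  →  1;  E = ((b ^ d) ^ ((1 | 0) ^ (1 | 1)))
2. [or_idem →] (1 | 1)  →  1;  E = ((b ^ d) ^ ((1 | 0) ^ 1))
3. [or_false →] (1 | 0)  →  1;  cost 7 ≤ 7, done

((b ^ d) ^ (1 ^ 1))   [cost 7]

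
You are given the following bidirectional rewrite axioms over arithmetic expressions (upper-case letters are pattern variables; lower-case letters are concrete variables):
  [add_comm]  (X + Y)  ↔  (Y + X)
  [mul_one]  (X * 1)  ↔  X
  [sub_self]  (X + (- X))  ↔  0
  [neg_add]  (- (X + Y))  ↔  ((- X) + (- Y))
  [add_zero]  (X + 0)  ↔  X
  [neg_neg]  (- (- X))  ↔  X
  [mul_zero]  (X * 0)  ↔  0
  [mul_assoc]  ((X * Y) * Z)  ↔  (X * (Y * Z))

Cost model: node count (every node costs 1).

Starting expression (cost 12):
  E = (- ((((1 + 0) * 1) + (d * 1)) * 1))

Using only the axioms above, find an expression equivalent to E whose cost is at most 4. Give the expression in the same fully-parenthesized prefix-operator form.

(- (1 + d))   [cost 4]

1. [add_zero →] (1 + 0)  →  1;  E = (- (((1 * 1) + (d * 1)) * 1))
2. [mul_one →] (((1 * 1) + (d * 1)) * 1)  →  ((1 * 1) + (d * 1));  E = (- ((1 * 1) + (d * 1)))
3. [mul_one →] (d * 1)  →  d;  E = (- ((1 * 1) + d))
4. [mul_one →] (1 * 1)  →  1;  cost 4 ≤ 4, done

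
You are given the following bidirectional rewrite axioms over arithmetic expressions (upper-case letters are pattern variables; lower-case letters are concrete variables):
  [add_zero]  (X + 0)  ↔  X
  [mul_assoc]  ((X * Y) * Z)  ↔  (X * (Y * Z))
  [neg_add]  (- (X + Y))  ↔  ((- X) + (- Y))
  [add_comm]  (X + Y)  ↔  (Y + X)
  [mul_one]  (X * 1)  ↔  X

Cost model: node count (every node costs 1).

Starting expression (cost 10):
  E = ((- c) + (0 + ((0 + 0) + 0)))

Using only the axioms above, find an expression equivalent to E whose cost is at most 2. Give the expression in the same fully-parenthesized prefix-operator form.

(- c)   [cost 2]

1. [add_zero →] (0 + 0)  →  0;  E = ((- c) + (0 + (0 + 0)))
2. [add_zero →] (0 + 0)  →  0;  E = ((- c) + (0 + 0))
3. [add_zero →] (0 + 0)  →  0;  E = ((- c) + 0)
4. [add_zero →] ((- c) + 0)  →  (- c);  cost 2 ≤ 2, done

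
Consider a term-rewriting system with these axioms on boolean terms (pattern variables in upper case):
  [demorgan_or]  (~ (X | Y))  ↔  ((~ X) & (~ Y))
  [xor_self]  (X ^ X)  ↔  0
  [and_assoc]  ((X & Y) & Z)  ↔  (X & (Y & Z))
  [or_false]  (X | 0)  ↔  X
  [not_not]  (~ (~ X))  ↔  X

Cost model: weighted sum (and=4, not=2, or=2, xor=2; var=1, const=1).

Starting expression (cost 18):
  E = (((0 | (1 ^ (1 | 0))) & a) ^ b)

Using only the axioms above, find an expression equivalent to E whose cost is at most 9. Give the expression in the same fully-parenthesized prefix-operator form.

((0 & a) ^ b)   [cost 9]

(1) (1 | 0)  =[or_false →]=  1    ⊢ (((0 | (1 ^ 1)) & a) ^ b)
(2) (1 ^ 1)  =[xor_self →]=  0    ⊢ (((0 | 0) & a) ^ b)
(3) (0 | 0)  =[or_false →]=  0    ⊢ cost 9, within 9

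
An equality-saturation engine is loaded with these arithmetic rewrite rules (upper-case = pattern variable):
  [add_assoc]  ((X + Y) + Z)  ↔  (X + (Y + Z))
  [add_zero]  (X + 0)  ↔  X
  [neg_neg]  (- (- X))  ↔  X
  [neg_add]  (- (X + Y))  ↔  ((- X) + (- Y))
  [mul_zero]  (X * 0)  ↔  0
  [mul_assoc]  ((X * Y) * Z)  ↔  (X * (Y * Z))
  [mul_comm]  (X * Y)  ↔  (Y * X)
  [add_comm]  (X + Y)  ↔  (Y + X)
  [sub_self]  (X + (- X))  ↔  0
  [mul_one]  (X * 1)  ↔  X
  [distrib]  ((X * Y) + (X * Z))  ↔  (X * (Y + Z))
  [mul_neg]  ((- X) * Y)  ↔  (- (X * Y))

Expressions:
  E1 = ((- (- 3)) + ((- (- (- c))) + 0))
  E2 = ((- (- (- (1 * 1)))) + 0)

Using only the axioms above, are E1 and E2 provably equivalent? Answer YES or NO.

NO

The axioms are sound identities: if E1 ↔* E2 then E1 and E2 evaluate identically under any assignment.
Under c=0: E1 evaluates to 3, E2 to -1. Distinct ⇒ no rewrite sequence connects them.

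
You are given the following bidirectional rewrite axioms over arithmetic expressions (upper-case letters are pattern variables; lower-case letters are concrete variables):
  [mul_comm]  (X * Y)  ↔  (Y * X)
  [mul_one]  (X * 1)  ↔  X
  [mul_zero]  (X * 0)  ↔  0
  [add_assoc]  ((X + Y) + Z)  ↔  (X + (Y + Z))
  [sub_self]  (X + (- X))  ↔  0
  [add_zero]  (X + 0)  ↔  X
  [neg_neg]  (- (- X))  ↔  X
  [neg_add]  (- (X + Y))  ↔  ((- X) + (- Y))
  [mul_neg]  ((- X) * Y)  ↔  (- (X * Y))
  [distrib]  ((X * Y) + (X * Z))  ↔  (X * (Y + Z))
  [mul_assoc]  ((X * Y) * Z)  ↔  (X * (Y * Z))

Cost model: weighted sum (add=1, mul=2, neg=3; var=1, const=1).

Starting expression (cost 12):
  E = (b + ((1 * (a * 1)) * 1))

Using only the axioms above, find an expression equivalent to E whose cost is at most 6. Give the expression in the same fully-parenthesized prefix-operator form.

1. [mul_comm →] (1 * (a * 1))  →  ((a * 1) * 1);  E = (b + (((a * 1) * 1) * 1))
2. [mul_one →] (((a * 1) * 1) * 1)  →  ((a * 1) * 1);  E = (b + ((a * 1) * 1))
3. [mul_one →] ((a * 1) * 1)  →  (a * 1);  cost 6 ≤ 6, done

(b + (a * 1))   [cost 6]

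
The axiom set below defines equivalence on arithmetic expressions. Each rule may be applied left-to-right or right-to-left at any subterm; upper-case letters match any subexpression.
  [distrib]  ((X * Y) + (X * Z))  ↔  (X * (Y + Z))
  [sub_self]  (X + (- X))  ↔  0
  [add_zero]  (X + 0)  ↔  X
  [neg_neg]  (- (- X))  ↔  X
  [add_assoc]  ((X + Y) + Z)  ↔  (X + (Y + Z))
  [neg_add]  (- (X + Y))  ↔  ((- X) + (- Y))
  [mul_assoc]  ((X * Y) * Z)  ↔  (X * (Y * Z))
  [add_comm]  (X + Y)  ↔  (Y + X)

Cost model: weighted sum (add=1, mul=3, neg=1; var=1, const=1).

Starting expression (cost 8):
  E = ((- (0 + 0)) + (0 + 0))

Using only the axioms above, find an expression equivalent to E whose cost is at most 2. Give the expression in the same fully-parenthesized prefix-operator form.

(- 0)   [cost 2]

(1) (0 + 0)  =[add_zero →]=  0    ⊢ ((- (0 + 0)) + 0)
(2) ((- (0 + 0)) + 0)  =[add_zero →]=  (- (0 + 0))
(3) (0 + 0)  =[add_zero →]=  0    ⊢ cost 2, within 2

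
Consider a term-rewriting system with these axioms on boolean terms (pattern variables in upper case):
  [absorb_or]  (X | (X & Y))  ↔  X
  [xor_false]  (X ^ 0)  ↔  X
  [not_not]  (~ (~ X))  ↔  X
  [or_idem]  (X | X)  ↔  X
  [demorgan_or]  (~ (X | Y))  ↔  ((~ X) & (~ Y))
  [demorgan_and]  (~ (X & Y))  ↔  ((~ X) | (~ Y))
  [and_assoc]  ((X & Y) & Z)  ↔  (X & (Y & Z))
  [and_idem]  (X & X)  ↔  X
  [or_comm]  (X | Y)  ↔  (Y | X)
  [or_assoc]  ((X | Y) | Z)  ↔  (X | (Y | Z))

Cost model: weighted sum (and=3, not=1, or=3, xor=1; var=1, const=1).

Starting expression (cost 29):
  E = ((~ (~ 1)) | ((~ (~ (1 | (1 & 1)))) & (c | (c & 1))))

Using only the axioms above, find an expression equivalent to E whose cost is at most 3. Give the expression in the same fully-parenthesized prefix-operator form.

step 1: absorb_or (→) rewrites (c | (c & 1)) into c, now ((~ (~ 1)) | ((~ (~ (1 | (1 & 1)))) & c))
step 2: absorb_or (→) rewrites (1 | (1 & 1)) into 1, now ((~ (~ 1)) | ((~ (~ 1)) & c))
step 3: absorb_or (→) rewrites ((~ (~ 1)) | ((~ (~ 1)) & c)) into (~ (~ 1)), reaching cost 3 (bound 3)

(~ (~ 1))   [cost 3]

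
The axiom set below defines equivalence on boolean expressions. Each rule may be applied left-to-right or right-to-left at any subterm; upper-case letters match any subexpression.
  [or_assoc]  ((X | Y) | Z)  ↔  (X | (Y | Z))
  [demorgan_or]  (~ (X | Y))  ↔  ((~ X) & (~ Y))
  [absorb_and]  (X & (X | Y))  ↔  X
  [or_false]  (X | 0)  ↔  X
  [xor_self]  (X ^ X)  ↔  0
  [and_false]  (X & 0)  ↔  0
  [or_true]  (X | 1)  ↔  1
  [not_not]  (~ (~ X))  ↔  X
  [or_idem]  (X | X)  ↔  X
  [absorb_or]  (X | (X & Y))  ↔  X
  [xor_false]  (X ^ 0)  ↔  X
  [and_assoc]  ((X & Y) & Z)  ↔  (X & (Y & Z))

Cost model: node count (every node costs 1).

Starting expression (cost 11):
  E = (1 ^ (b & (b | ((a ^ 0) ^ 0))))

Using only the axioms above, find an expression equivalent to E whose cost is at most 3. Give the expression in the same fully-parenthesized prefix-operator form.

step 1: xor_false (→) rewrites (a ^ 0) into a, now (1 ^ (b & (b | (a ^ 0))))
step 2: xor_false (→) rewrites (a ^ 0) into a, now (1 ^ (b & (b | a)))
step 3: absorb_and (→) rewrites (b & (b | a)) into b, reaching cost 3 (bound 3)

(1 ^ b)   [cost 3]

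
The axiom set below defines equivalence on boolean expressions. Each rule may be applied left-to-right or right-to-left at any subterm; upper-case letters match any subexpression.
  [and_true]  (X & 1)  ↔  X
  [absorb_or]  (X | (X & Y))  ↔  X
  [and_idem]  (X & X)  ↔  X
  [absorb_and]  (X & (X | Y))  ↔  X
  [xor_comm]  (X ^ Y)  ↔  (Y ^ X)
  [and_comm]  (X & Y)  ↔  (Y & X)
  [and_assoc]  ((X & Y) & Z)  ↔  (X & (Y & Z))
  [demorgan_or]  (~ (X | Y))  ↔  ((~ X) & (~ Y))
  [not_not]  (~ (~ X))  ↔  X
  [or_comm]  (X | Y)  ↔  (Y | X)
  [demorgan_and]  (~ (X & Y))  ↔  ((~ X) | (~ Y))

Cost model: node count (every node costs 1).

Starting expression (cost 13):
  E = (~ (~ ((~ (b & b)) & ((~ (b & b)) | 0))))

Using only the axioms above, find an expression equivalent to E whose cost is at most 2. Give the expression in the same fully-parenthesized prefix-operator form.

(~ b)   [cost 2]

step 1: absorb_and (→) rewrites ((~ (b & b)) & ((~ (b & b)) | 0)) into (~ (b & b)), now (~ (~ (~ (b & b))))
step 2: not_not (→) rewrites (~ (~ (~ (b & b)))) into (~ (b & b))
step 3: and_idem (→) rewrites (b & b) into b, reaching cost 2 (bound 2)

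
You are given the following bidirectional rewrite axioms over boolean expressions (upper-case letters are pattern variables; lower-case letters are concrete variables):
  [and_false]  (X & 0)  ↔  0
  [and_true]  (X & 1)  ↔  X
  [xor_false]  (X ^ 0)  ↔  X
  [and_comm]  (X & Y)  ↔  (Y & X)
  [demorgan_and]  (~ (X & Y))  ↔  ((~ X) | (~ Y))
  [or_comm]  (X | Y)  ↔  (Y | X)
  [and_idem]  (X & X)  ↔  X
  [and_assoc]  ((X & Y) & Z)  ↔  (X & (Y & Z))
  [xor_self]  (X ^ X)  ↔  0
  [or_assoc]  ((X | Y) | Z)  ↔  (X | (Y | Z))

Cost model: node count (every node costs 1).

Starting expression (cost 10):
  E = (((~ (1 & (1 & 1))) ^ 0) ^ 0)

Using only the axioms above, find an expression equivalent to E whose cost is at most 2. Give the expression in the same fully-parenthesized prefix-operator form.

(~ 1)   [cost 2]

1. [and_idem →] (1 & 1)  →  1;  E = (((~ (1 & 1)) ^ 0) ^ 0)
2. [and_idem →] (1 & 1)  →  1;  E = (((~ 1) ^ 0) ^ 0)
3. [xor_false →] (((~ 1) ^ 0) ^ 0)  →  ((~ 1) ^ 0)
4. [xor_false →] ((~ 1) ^ 0)  →  (~ 1);  cost 2 ≤ 2, done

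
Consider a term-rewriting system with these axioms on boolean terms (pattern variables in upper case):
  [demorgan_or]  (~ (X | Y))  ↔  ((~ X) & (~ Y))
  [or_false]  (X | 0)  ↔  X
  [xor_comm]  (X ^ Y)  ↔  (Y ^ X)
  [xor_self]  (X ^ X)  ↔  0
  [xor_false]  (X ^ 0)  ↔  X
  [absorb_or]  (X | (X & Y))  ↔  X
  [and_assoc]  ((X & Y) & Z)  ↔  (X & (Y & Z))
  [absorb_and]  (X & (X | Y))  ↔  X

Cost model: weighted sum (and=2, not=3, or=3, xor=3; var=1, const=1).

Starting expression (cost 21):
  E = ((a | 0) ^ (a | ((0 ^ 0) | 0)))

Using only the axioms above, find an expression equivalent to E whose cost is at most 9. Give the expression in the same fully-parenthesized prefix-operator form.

step 1: xor_false (→) rewrites (0 ^ 0) into 0, now ((a | 0) ^ (a | (0 | 0)))
step 2: or_false (→) rewrites (0 | 0) into 0, now ((a | 0) ^ (a | 0))
step 3: or_false (→) rewrites (a | 0) into a, reaching cost 9 (bound 9)

((a | 0) ^ a)   [cost 9]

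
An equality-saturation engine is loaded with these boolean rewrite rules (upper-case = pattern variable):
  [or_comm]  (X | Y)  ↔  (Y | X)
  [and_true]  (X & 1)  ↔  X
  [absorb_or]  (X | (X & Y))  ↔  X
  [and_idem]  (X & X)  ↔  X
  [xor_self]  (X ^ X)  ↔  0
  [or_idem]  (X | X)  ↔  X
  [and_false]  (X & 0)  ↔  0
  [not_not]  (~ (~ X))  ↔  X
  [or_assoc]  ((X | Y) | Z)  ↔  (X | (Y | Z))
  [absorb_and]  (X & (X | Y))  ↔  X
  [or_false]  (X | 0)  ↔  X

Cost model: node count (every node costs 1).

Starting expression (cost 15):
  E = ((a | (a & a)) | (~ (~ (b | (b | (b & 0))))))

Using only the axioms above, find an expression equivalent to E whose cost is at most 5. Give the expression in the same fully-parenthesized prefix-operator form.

(a | (b | b))   [cost 5]

step 1: absorb_or (→) rewrites (a | (a & a)) into a, now (a | (~ (~ (b | (b | (b & 0))))))
step 2: absorb_or (→) rewrites (b | (b & 0)) into b, now (a | (~ (~ (b | b))))
step 3: not_not (→) rewrites (~ (~ (b | b))) into (b | b), reaching cost 5 (bound 5)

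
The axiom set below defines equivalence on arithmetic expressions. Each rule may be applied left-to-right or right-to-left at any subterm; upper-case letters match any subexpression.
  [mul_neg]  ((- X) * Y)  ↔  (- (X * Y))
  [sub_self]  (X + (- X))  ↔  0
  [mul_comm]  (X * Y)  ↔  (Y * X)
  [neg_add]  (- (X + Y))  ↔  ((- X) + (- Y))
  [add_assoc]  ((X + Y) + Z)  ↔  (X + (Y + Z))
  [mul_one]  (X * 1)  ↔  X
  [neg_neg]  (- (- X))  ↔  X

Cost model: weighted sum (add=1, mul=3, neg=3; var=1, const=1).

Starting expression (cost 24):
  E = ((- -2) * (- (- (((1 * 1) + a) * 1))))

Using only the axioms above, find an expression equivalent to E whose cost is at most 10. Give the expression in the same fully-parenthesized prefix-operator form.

step 1: mul_one (→) rewrites (((1 * 1) + a) * 1) into ((1 * 1) + a), now ((- -2) * (- (- ((1 * 1) + a))))
step 2: neg_neg (→) rewrites (- (- ((1 * 1) + a))) into ((1 * 1) + a), now ((- -2) * ((1 * 1) + a))
step 3: mul_one (→) rewrites (1 * 1) into 1, reaching cost 10 (bound 10)

((- -2) * (1 + a))   [cost 10]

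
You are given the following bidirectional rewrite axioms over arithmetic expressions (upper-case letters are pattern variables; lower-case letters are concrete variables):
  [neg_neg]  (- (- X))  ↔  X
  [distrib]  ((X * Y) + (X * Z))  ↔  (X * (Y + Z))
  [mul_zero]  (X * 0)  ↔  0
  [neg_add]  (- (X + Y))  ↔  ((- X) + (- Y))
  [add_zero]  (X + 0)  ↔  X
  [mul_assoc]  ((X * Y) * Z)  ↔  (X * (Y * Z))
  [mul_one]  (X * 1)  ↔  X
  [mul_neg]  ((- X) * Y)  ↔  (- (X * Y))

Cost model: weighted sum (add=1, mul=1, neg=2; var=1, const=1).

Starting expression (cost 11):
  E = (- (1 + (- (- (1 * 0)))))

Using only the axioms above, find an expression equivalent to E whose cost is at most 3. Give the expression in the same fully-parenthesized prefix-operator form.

(1) (- (- (1 * 0)))  =[neg_neg →]=  (1 * 0)    ⊢ (- (1 + (1 * 0)))
(2) (1 * 0)  =[mul_zero →]=  0    ⊢ (- (1 + 0))
(3) (1 + 0)  =[add_zero →]=  1    ⊢ cost 3, within 3

(- 1)   [cost 3]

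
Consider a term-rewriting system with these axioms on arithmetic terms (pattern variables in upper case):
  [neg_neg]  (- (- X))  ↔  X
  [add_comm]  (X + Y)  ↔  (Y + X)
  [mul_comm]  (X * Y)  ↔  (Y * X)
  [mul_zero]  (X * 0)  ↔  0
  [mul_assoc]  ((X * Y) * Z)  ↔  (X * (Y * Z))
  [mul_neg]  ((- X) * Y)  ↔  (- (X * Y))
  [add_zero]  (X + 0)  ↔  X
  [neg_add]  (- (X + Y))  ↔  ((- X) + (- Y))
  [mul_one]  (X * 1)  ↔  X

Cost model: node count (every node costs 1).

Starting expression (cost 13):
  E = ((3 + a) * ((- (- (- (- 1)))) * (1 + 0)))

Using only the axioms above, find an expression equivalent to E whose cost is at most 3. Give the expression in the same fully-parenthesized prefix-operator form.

(3 + a)   [cost 3]

1. [neg_neg →] (- (- 1))  →  1;  E = ((3 + a) * ((- (- 1)) * (1 + 0)))
2. [add_zero →] (1 + 0)  →  1;  E = ((3 + a) * ((- (- 1)) * 1))
3. [neg_neg →] (- (- 1))  →  1;  E = ((3 + a) * (1 * 1))
4. [mul_one →] (1 * 1)  →  1;  E = ((3 + a) * 1)
5. [mul_one →] ((3 + a) * 1)  →  (3 + a);  cost 3 ≤ 3, done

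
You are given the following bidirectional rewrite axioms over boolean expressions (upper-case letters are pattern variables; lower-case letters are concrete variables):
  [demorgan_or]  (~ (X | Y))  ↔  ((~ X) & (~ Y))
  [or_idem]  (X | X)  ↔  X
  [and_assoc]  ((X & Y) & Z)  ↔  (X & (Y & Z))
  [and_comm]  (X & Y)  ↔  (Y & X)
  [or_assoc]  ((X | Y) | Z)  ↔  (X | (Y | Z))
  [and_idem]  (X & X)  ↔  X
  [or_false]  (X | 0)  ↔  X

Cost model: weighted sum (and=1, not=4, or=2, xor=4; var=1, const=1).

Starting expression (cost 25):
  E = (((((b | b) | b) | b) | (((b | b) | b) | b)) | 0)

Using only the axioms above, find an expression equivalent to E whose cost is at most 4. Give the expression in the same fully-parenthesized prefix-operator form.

(b | b)   [cost 4]

(1) ((((b | b) | b) | b) | (((b | b) | b) | b))  =[or_idem →]=  (((b | b) | b) | b)    ⊢ ((((b | b) | b) | b) | 0)
(2) (((b | b) | b) | b)  =[or_assoc →]=  ((b | b) | (b | b))    ⊢ (((b | b) | (b | b)) | 0)
(3) ((b | b) | (b | b))  =[or_idem →]=  (b | b)    ⊢ ((b | b) | 0)
(4) ((b | b) | 0)  =[or_false →]=  (b | b)    ⊢ cost 4, within 4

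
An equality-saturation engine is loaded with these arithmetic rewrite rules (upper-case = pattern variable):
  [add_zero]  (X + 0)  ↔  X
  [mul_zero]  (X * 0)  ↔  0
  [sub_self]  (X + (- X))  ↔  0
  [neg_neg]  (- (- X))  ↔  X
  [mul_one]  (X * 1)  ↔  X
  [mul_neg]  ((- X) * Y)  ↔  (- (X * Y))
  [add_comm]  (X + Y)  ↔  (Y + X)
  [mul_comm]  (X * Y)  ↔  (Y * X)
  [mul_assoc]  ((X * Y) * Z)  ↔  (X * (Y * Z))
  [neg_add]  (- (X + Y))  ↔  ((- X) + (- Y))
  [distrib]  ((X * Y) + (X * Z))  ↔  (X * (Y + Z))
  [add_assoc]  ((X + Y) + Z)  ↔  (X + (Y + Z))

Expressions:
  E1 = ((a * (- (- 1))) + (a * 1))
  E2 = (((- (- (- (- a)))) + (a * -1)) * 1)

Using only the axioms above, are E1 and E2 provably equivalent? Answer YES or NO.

The axioms are sound identities: if E1 ↔* E2 then E1 and E2 evaluate identically under any assignment.
Under a=1: E1 evaluates to 2, E2 to 0. Distinct ⇒ no rewrite sequence connects them.

NO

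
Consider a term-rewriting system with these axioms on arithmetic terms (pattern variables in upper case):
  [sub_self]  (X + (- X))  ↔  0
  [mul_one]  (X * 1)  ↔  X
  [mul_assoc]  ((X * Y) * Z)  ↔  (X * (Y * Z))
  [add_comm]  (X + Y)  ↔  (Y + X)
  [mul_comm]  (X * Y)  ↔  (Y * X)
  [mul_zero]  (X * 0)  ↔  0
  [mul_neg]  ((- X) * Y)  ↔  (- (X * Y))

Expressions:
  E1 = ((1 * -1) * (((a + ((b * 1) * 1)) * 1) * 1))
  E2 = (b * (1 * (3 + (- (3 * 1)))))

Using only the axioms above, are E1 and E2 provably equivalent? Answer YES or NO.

Every axiom is a valid identity, so a rewrite proof would force E1 and E2 to agree under every assignment.
At a=0, b=1: E1 = -1 but E2 = 0; they differ, so no derivation exists.

NO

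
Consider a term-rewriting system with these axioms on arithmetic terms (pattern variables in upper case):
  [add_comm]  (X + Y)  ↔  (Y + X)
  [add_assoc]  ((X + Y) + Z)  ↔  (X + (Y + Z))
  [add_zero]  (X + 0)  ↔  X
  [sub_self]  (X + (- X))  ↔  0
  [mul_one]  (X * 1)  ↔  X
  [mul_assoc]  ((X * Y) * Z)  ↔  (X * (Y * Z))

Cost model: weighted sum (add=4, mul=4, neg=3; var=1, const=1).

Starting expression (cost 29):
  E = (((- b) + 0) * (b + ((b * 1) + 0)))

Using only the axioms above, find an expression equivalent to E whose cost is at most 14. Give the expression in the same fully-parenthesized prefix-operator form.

(1) ((b * 1) + 0)  =[add_zero →]=  (b * 1)    ⊢ (((- b) + 0) * (b + (b * 1)))
(2) ((- b) + 0)  =[add_zero →]=  (- b)    ⊢ ((- b) * (b + (b * 1)))
(3) (b * 1)  =[mul_one →]=  b    ⊢ cost 14, within 14

((- b) * (b + b))   [cost 14]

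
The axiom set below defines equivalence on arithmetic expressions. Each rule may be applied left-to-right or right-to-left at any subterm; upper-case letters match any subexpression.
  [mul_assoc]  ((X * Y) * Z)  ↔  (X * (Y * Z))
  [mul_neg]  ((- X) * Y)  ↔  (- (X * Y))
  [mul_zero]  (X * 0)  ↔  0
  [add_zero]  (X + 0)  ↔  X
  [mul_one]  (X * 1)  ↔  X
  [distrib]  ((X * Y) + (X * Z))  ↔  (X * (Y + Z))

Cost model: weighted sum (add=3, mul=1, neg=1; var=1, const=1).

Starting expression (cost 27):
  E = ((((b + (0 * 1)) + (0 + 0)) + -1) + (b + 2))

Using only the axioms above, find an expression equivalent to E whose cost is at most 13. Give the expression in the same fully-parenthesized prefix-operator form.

(1) (0 * 1)  =[mul_one →]=  0    ⊢ ((((b + 0) + (0 + 0)) + -1) + (b + 2))
(2) (0 + 0)  =[add_zero →]=  0    ⊢ ((((b + 0) + 0) + -1) + (b + 2))
(3) (b + 0)  =[add_zero →]=  b    ⊢ (((b + 0) + -1) + (b + 2))
(4) (b + 0)  =[add_zero →]=  b    ⊢ cost 13, within 13

((b + -1) + (b + 2))   [cost 13]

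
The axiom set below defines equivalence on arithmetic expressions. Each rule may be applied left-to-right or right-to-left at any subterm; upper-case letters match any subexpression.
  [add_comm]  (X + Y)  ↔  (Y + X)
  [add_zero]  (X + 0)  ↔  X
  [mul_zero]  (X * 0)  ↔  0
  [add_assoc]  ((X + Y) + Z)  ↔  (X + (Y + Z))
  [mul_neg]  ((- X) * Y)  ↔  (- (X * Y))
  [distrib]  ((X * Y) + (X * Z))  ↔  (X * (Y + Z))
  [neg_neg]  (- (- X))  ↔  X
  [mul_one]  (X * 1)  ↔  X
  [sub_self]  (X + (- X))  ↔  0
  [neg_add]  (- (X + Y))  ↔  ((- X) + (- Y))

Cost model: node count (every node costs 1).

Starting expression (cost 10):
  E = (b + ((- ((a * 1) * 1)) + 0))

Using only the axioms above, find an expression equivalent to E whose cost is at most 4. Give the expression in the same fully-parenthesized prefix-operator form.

(b + (- a))   [cost 4]

step 1: mul_one (→) rewrites ((a * 1) * 1) into (a * 1), now (b + ((- (a * 1)) + 0))
step 2: mul_one (→) rewrites (a * 1) into a, now (b + ((- a) + 0))
step 3: add_zero (→) rewrites ((- a) + 0) into (- a), reaching cost 4 (bound 4)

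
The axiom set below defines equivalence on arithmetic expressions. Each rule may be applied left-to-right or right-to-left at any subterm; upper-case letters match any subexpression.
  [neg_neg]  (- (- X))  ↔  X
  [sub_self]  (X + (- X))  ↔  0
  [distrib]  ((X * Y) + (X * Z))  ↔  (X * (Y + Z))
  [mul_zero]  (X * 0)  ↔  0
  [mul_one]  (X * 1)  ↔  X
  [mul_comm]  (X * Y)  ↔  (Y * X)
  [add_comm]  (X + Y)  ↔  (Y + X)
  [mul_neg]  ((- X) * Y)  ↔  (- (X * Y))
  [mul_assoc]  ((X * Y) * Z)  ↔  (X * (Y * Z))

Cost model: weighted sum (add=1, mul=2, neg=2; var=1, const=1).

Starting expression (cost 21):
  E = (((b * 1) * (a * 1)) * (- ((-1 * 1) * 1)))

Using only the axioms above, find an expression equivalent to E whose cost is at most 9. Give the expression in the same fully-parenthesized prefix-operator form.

((b * a) * (- -1))   [cost 9]

1. [mul_one →] ((-1 * 1) * 1)  →  (-1 * 1);  E = (((b * 1) * (a * 1)) * (- (-1 * 1)))
2. [mul_one →] (a * 1)  →  a;  E = (((b * 1) * a) * (- (-1 * 1)))
3. [mul_one →] (b * 1)  →  b;  E = ((b * a) * (- (-1 * 1)))
4. [mul_one →] (-1 * 1)  →  -1;  cost 9 ≤ 9, done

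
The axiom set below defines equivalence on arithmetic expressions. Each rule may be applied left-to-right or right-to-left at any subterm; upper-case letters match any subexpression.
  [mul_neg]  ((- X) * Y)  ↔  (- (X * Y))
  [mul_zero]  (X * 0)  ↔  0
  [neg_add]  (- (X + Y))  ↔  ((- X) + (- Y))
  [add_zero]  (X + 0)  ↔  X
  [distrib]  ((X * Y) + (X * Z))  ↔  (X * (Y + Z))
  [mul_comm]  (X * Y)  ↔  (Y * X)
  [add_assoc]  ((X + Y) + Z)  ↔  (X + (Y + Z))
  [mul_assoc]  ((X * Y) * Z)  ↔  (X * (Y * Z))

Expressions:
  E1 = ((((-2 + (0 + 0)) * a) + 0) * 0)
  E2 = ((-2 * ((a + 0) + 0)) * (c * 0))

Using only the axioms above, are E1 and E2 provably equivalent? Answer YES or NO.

step 1: add_zero (→) rewrites (0 + 0) into 0, now ((((-2 + 0) * a) + 0) * 0)
step 2: add_zero (→) rewrites (-2 + 0) into -2, now (((-2 * a) + 0) * 0)
step 3: add_zero (→) rewrites ((-2 * a) + 0) into (-2 * a), now ((-2 * a) * 0)
step 4: add_zero (←) rewrites a into (a + 0), now ((-2 * (a + 0)) * 0)
step 5: mul_zero (←) rewrites 0 into (c * 0), now ((-2 * (a + 0)) * (c * 0))
step 6: add_zero (←) rewrites (a + 0) into ((a + 0) + 0), which is E2

YES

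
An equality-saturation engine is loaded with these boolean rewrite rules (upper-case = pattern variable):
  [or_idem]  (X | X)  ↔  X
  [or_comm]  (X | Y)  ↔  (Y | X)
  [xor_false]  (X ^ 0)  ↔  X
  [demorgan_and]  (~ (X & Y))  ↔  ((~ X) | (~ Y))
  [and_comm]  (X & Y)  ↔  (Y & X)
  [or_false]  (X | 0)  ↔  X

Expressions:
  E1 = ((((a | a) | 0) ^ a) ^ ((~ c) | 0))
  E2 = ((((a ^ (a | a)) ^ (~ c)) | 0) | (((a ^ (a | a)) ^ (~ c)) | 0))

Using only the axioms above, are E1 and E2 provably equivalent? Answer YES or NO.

YES

(1) (a | a)  =[or_idem →]=  a    ⊢ (((a | 0) ^ a) ^ ((~ c) | 0))
(2) (a | 0)  =[or_false →]=  a    ⊢ ((a ^ a) ^ ((~ c) | 0))
(3) ((~ c) | 0)  =[or_false →]=  (~ c)    ⊢ ((a ^ a) ^ (~ c))
(4) ((a ^ a) ^ (~ c))  =[or_false ←]=  (((a ^ a) ^ (~ c)) | 0)
(5) a  =[or_idem ←]=  (a | a)    ⊢ (((a ^ (a | a)) ^ (~ c)) | 0)
(6) (((a ^ (a | a)) ^ (~ c)) | 0)  =[or_idem ←]=  ((((a ^ (a | a)) ^ (~ c)) | 0) | (((a ^ (a | a)) ^ (~ c)) | 0))    ⊢ E2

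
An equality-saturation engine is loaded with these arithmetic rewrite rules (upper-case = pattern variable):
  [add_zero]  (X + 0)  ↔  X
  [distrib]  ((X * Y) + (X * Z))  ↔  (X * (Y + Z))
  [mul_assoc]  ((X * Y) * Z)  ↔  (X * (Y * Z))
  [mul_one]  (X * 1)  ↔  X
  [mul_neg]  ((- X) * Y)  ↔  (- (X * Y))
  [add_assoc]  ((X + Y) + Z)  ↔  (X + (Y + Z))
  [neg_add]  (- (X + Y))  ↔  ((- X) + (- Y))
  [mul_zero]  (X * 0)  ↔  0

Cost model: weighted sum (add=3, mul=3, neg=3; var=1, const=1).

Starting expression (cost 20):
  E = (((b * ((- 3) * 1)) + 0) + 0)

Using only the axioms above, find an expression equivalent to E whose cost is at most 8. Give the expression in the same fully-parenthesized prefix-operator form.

(1) ((b * ((- 3) * 1)) + 0)  =[add_zero →]=  (b * ((- 3) * 1))    ⊢ ((b * ((- 3) * 1)) + 0)
(2) ((- 3) * 1)  =[mul_one →]=  (- 3)    ⊢ ((b * (- 3)) + 0)
(3) ((b * (- 3)) + 0)  =[add_zero →]=  (b * (- 3))    ⊢ cost 8, within 8

(b * (- 3))   [cost 8]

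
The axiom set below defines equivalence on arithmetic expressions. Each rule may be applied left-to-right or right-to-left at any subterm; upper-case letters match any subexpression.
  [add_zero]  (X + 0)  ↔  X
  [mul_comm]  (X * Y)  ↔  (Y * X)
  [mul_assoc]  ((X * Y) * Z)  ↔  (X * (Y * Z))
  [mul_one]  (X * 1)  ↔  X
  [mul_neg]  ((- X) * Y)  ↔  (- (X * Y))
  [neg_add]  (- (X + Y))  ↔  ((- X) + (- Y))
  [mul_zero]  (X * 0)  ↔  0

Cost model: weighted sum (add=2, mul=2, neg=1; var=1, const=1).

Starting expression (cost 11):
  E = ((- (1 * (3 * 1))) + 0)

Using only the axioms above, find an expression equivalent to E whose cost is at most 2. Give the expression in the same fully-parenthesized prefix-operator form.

(1) ((- (1 * (3 * 1))) + 0)  =[add_zero →]=  (- (1 * (3 * 1)))
(2) (1 * (3 * 1))  =[mul_comm →]=  ((3 * 1) * 1)    ⊢ (- ((3 * 1) * 1))
(3) ((3 * 1) * 1)  =[mul_one →]=  (3 * 1)    ⊢ (- (3 * 1))
(4) (3 * 1)  =[mul_one →]=  3    ⊢ cost 2, within 2

(- 3)   [cost 2]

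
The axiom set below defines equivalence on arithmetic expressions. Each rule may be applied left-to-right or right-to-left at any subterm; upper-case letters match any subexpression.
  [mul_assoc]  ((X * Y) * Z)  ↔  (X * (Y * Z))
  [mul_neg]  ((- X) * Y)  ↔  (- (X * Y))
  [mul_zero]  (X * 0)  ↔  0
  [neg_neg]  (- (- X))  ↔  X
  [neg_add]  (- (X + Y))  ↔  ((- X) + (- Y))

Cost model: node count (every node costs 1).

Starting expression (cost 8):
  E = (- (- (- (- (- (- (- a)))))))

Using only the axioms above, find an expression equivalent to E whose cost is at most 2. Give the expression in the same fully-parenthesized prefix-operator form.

(- a)   [cost 2]

1. [neg_neg →] (- (- (- (- (- a)))))  →  (- (- (- a)));  E = (- (- (- (- (- a)))))
2. [neg_neg →] (- (- (- (- (- a)))))  →  (- (- (- a)))
3. [neg_neg →] (- (- a))  →  a;  cost 2 ≤ 2, done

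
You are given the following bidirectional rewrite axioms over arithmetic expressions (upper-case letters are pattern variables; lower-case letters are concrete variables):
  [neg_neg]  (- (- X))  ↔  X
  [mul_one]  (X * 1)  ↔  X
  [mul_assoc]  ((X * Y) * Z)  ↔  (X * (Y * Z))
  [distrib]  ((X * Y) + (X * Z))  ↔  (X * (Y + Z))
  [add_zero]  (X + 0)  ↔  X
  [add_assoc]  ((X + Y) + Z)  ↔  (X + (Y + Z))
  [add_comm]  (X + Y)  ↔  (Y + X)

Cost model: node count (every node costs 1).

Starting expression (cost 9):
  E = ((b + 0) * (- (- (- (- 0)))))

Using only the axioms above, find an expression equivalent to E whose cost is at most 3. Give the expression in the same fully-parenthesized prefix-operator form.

(1) (- (- (- (- 0))))  =[neg_neg →]=  (- (- 0))    ⊢ ((b + 0) * (- (- 0)))
(2) (- (- 0))  =[neg_neg →]=  0    ⊢ ((b + 0) * 0)
(3) (b + 0)  =[add_zero →]=  b    ⊢ cost 3, within 3

(b * 0)   [cost 3]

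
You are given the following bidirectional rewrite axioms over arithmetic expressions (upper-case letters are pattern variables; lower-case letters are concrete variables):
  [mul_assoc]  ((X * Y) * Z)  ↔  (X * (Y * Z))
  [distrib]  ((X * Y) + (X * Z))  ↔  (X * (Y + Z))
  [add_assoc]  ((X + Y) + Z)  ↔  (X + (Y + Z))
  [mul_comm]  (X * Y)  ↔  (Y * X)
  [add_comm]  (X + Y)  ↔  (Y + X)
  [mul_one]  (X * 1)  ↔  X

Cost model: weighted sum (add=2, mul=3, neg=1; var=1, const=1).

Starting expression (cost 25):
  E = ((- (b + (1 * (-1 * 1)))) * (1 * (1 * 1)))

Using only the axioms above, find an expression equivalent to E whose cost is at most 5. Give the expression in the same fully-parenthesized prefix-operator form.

(1) (-1 * 1)  =[mul_one →]=  -1    ⊢ ((- (b + (1 * -1))) * (1 * (1 * 1)))
(2) (1 * 1)  =[mul_one →]=  1    ⊢ ((- (b + (1 * -1))) * (1 * 1))
(3) (1 * -1)  =[mul_comm →]=  (-1 * 1)    ⊢ ((- (b + (-1 * 1))) * (1 * 1))
(4) (1 * 1)  =[mul_one →]=  1    ⊢ ((- (b + (-1 * 1))) * 1)
(5) (-1 * 1)  =[mul_one →]=  -1    ⊢ ((- (b + -1)) * 1)
(6) ((- (b + -1)) * 1)  =[mul_one →]=  (- (b + -1))    ⊢ cost 5, within 5

(- (b + -1))   [cost 5]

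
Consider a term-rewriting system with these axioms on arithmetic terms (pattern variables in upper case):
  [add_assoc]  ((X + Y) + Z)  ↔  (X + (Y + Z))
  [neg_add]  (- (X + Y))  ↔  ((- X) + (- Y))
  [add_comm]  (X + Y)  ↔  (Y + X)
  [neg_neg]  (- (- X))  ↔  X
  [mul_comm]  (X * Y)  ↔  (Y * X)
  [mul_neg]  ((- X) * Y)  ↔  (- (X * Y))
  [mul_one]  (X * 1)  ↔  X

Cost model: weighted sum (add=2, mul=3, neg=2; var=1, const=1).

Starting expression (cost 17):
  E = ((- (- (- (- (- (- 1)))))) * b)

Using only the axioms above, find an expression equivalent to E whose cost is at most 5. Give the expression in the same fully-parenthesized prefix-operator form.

(1 * b)   [cost 5]

step 1: neg_neg (→) rewrites (- (- 1)) into 1, now ((- (- (- (- 1)))) * b)
step 2: neg_neg (→) rewrites (- (- 1)) into 1, now ((- (- 1)) * b)
step 3: neg_neg (→) rewrites (- (- 1)) into 1, reaching cost 5 (bound 5)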